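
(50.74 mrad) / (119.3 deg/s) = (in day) 2.82e-07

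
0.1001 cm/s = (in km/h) 0.003604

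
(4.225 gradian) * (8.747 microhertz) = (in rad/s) 5.805e-07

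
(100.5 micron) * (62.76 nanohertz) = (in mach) 1.852e-14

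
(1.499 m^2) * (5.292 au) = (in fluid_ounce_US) 4.013e+16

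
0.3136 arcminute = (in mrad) 0.09122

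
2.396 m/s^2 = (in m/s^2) 2.396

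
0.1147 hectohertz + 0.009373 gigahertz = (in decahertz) 9.373e+05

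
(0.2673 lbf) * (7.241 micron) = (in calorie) 2.058e-06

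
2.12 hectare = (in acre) 5.239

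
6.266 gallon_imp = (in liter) 28.49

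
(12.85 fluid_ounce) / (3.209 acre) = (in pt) 8.295e-05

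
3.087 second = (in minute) 0.05145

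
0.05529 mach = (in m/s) 18.83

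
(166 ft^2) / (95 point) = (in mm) 4.602e+05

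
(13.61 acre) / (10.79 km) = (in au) 3.412e-11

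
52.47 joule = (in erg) 5.247e+08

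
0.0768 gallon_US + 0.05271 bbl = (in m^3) 0.008671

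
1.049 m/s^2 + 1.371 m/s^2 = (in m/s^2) 2.42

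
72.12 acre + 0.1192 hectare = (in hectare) 29.31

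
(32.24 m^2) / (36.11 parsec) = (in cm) 2.893e-15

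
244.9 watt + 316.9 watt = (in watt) 561.8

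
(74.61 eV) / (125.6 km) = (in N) 9.517e-23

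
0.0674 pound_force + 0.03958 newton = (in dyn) 3.394e+04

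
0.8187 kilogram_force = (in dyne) 8.029e+05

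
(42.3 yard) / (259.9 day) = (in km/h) 6.201e-06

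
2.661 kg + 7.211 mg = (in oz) 93.86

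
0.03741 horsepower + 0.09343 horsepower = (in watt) 97.57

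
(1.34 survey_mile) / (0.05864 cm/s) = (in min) 6.129e+04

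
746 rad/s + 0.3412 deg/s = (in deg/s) 4.274e+04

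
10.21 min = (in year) 1.943e-05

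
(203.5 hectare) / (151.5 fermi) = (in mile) 8.346e+15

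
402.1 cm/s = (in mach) 0.01181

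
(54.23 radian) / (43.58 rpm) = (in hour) 0.003301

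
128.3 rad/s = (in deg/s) 7351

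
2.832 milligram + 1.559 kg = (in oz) 54.99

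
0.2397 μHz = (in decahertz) 2.397e-08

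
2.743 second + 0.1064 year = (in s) 3.355e+06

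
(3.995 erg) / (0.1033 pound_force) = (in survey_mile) 5.402e-10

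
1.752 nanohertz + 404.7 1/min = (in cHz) 674.5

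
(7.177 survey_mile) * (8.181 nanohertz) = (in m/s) 9.449e-05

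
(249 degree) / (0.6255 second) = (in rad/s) 6.948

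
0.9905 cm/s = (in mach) 2.909e-05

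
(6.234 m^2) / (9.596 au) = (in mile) 2.698e-15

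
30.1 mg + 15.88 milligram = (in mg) 45.98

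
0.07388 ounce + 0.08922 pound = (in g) 42.56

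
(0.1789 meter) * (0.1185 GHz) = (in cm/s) 2.12e+09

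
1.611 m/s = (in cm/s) 161.1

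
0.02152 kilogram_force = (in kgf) 0.02152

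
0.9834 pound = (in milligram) 4.461e+05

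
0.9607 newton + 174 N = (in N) 175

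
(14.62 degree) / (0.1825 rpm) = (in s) 13.35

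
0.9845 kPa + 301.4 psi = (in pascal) 2.079e+06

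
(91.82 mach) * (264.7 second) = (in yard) 9.05e+06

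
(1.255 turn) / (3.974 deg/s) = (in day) 0.001316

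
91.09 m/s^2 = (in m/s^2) 91.09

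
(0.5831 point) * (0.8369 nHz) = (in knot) 3.346e-13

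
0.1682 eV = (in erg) 2.695e-13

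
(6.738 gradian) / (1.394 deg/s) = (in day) 5.035e-05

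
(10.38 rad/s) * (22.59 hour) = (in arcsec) 1.741e+11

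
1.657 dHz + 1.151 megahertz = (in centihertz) 1.151e+08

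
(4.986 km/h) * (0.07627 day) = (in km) 9.127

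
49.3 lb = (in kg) 22.36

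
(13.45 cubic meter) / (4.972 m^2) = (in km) 0.002705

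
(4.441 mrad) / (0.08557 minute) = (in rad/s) 0.000865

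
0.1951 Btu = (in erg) 2.058e+09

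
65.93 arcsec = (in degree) 0.01831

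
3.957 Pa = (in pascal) 3.957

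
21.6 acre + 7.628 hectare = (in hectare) 16.37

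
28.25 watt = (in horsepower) 0.03788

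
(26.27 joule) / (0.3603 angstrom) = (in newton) 7.291e+11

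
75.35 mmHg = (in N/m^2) 1.005e+04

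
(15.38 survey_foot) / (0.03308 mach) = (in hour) 0.0001156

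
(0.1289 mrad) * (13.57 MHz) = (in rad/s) 1749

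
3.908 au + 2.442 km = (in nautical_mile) 3.157e+08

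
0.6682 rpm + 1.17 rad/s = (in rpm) 11.84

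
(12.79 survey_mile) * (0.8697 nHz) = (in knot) 3.48e-05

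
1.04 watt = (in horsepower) 0.001395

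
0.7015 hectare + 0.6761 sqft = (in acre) 1.733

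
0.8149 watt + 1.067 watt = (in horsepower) 0.002524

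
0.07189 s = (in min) 0.001198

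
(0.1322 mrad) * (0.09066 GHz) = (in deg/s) 6.867e+05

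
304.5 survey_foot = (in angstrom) 9.281e+11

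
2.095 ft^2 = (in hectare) 1.946e-05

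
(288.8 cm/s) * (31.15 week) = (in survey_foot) 1.785e+08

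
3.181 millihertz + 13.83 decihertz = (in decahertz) 0.1386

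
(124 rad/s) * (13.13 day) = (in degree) 8.06e+09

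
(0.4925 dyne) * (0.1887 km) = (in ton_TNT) 2.221e-13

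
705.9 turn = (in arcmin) 1.525e+07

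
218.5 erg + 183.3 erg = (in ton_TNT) 9.603e-15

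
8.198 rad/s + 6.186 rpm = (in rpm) 84.47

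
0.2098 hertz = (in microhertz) 2.098e+05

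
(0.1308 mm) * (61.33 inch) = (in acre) 5.035e-08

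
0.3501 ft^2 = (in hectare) 3.253e-06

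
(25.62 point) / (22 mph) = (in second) 0.000919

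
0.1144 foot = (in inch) 1.373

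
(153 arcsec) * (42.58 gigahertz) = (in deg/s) 1.81e+09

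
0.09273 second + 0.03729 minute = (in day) 2.697e-05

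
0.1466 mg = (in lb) 3.232e-07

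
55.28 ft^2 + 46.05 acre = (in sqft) 2.006e+06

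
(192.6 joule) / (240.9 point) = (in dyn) 2.266e+08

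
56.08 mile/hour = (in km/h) 90.25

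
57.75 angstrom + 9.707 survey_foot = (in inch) 116.5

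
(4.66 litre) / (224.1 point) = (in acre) 1.457e-05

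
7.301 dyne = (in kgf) 7.445e-06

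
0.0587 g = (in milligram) 58.7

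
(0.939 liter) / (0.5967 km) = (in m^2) 1.574e-06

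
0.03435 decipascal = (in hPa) 3.435e-05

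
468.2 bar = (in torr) 3.512e+05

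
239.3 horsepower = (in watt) 1.784e+05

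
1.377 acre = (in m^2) 5573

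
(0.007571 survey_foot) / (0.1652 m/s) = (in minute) 0.0002328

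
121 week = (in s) 7.318e+07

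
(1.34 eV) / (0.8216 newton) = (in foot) 8.573e-19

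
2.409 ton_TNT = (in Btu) 9.553e+06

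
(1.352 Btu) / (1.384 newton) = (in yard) 1127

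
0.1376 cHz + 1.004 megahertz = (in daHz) 1.004e+05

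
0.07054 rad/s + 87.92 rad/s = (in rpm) 840.2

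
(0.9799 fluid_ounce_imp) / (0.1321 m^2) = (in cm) 0.02108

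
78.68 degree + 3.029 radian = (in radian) 4.402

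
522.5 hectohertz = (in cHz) 5.225e+06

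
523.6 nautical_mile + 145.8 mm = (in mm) 9.697e+08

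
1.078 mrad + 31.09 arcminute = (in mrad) 10.12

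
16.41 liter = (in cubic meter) 0.01641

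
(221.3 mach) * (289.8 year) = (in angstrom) 6.887e+24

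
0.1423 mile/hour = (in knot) 0.1237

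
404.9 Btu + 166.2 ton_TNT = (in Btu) 6.591e+08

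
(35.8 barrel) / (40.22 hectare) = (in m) 1.415e-05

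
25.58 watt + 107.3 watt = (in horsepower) 0.1782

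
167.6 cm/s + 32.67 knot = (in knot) 35.93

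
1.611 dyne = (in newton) 1.611e-05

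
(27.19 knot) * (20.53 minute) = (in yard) 1.884e+04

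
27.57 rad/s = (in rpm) 263.3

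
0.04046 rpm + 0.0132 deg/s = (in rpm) 0.04266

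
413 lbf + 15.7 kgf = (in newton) 1991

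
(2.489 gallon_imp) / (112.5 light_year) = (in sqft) 1.144e-19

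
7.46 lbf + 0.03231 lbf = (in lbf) 7.492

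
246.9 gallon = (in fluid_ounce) 3.16e+04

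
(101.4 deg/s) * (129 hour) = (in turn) 1.308e+05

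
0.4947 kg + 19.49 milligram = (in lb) 1.091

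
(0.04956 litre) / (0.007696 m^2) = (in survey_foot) 0.02113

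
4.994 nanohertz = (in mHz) 4.994e-06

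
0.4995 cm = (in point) 14.16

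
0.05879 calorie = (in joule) 0.246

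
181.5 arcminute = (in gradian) 3.361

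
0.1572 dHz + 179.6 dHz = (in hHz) 0.1798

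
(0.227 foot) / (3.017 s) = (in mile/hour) 0.0513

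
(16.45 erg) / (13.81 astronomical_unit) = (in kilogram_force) 8.119e-20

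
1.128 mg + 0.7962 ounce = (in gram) 22.57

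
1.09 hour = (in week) 0.006488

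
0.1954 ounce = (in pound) 0.01221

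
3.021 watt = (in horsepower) 0.004051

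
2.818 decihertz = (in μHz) 2.818e+05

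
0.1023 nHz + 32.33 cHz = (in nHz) 3.233e+08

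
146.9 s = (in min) 2.448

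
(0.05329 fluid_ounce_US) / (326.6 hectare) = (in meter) 4.825e-13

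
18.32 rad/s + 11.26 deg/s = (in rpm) 176.8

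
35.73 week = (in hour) 6003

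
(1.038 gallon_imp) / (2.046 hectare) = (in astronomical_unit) 1.542e-18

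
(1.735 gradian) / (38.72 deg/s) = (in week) 6.668e-08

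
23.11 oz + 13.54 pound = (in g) 6797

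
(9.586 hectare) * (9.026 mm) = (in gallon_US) 2.286e+05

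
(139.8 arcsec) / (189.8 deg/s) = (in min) 3.41e-06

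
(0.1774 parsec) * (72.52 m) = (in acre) 9.809e+13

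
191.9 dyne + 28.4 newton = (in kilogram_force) 2.896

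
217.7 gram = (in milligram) 2.177e+05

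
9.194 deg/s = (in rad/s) 0.1605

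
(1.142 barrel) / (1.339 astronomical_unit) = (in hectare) 9.064e-17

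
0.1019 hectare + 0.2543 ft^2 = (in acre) 0.2518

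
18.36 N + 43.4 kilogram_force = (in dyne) 4.44e+07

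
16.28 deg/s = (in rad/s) 0.2841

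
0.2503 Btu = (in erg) 2.641e+09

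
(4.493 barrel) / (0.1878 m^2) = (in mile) 0.002363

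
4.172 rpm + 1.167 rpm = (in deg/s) 32.03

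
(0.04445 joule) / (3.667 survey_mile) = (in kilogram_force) 7.681e-07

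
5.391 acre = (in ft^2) 2.348e+05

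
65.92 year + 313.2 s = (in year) 65.92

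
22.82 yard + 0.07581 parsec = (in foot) 7.675e+15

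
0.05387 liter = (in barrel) 0.0003388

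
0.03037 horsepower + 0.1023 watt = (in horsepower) 0.03051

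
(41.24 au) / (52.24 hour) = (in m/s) 3.28e+07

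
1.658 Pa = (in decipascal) 16.58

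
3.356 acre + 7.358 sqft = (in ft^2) 1.462e+05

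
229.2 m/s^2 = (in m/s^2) 229.2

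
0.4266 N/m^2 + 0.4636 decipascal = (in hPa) 0.00473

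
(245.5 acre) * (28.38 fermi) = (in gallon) 7.448e-06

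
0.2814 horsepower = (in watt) 209.8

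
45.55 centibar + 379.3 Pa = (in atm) 0.4533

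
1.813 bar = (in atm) 1.789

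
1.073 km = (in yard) 1173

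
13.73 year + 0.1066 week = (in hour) 1.203e+05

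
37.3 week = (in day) 261.1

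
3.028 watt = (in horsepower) 0.004061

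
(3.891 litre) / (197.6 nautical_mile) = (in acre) 2.627e-12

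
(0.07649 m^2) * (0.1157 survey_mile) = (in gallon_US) 3762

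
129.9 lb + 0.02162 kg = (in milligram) 5.894e+07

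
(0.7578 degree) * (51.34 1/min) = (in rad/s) 0.01132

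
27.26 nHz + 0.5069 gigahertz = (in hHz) 5.069e+06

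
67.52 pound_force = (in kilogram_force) 30.63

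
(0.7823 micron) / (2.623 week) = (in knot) 9.586e-13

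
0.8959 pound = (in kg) 0.4064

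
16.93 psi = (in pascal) 1.167e+05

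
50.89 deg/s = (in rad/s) 0.8882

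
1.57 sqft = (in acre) 3.604e-05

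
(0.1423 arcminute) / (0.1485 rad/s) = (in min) 4.646e-06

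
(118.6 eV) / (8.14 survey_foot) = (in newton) 7.659e-18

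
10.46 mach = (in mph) 7967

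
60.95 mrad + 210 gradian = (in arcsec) 6.93e+05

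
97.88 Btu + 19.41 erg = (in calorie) 2.468e+04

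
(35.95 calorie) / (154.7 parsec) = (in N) 3.151e-17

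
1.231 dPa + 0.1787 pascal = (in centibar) 0.0003018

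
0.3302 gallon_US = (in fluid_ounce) 42.27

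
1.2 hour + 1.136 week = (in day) 8.002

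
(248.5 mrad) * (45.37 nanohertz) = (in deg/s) 6.46e-07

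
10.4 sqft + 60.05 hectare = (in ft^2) 6.464e+06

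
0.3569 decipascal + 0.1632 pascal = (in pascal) 0.1989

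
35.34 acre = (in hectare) 14.3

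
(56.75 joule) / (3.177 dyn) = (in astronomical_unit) 1.194e-05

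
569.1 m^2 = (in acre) 0.1406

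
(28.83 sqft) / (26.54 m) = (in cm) 10.09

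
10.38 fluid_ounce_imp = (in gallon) 0.07791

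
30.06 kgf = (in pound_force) 66.27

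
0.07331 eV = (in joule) 1.175e-20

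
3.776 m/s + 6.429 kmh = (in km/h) 20.02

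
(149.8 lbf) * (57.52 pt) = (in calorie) 3.232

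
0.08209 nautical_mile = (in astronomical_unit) 1.016e-09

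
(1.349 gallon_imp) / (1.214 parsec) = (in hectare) 1.637e-23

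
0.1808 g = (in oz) 0.006378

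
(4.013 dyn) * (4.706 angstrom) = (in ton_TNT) 4.514e-24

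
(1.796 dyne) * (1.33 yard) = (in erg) 218.4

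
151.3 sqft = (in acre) 0.003473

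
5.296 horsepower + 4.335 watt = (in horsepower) 5.302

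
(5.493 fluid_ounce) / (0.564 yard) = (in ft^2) 0.003391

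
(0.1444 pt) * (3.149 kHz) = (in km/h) 0.5775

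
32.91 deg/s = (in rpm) 5.485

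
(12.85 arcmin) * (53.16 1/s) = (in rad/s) 0.1987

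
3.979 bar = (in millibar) 3979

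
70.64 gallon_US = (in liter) 267.4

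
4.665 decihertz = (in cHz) 46.65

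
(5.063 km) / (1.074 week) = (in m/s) 0.007795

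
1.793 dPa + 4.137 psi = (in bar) 0.2852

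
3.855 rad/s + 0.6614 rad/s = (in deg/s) 258.8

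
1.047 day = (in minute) 1508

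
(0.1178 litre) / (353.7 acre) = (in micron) 8.23e-05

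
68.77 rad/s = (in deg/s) 3940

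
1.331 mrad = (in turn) 0.0002118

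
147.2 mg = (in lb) 0.0003245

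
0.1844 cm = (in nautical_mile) 9.957e-07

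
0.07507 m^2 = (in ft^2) 0.808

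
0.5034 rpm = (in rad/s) 0.05272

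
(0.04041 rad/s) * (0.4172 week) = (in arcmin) 3.505e+07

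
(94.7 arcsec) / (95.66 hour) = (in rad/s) 1.333e-09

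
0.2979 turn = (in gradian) 119.2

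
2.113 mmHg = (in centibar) 0.2817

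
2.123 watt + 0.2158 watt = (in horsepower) 0.003136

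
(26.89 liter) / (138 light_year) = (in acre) 5.089e-24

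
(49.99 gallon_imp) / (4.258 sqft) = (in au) 3.84e-12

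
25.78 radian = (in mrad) 2.578e+04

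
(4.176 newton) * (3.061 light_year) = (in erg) 1.209e+24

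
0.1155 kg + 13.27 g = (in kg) 0.1288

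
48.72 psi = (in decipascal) 3.359e+06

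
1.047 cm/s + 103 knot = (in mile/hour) 118.6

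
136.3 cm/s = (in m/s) 1.363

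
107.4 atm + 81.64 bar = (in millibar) 1.905e+05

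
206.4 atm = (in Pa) 2.091e+07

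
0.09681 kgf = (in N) 0.9494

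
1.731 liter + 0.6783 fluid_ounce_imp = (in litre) 1.75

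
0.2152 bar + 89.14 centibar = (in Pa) 1.107e+05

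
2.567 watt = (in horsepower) 0.003442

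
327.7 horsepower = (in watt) 2.444e+05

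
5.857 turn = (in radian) 36.8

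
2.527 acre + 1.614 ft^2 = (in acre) 2.527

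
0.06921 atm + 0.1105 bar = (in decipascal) 1.806e+05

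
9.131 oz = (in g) 258.9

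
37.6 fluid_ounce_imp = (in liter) 1.068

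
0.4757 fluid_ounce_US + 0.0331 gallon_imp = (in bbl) 0.001035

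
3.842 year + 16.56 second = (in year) 3.842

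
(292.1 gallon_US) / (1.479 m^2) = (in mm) 747.6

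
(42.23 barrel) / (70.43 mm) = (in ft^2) 1026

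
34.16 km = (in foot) 1.121e+05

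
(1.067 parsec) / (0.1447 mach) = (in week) 1.105e+09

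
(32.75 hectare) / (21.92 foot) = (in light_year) 5.181e-12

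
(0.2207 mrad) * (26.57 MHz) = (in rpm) 5.6e+04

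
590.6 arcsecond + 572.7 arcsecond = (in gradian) 0.359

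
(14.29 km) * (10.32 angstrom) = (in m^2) 1.475e-05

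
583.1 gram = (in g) 583.1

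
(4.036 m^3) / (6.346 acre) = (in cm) 0.01572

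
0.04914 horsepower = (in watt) 36.64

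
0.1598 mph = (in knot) 0.1389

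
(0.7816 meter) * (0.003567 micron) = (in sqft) 3.001e-08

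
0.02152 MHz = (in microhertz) 2.152e+10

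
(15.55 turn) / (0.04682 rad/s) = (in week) 0.00345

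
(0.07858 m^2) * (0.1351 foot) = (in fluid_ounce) 109.4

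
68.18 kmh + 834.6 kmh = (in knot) 487.5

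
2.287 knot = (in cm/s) 117.7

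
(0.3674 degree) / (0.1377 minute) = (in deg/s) 0.04447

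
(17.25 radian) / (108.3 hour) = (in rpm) 0.0004225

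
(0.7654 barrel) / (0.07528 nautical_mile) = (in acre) 2.157e-07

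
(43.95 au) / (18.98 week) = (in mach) 1682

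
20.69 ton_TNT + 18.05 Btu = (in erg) 8.657e+17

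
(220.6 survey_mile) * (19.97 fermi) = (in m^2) 7.09e-09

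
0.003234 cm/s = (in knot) 6.286e-05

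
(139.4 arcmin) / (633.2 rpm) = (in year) 1.939e-11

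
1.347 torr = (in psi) 0.02605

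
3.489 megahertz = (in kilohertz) 3489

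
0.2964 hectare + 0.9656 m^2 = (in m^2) 2965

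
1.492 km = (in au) 9.973e-09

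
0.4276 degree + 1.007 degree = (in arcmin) 86.08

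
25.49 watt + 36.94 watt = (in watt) 62.43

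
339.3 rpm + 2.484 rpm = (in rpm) 341.8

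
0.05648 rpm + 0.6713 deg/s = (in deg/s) 1.01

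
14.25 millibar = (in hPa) 14.25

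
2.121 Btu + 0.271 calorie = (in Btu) 2.122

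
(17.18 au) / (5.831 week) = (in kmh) 2.624e+06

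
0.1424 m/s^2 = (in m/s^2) 0.1424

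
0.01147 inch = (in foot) 0.0009558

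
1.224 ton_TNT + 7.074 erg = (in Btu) 4.854e+06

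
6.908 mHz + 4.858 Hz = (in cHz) 486.5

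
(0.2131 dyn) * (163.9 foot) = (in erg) 1065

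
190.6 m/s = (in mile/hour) 426.4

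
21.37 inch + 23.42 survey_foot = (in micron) 7.681e+06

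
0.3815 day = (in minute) 549.4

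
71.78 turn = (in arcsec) 9.303e+07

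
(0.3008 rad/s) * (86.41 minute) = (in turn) 248.2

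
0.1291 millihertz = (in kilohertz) 1.291e-07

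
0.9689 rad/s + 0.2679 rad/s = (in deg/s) 70.86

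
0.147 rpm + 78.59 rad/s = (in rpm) 750.6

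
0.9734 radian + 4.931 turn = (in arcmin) 1.099e+05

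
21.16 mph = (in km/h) 34.05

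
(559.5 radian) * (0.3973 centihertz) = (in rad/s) 2.223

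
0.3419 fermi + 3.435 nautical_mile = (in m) 6362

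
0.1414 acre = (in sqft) 6159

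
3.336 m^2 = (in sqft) 35.91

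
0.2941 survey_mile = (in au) 3.164e-09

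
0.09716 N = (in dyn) 9716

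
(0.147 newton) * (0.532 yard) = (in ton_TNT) 1.709e-11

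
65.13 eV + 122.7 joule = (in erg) 1.227e+09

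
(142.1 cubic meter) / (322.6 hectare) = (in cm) 0.004405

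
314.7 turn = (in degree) 1.133e+05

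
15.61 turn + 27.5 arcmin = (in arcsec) 2.023e+07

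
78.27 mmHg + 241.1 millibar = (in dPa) 3.455e+05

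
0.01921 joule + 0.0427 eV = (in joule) 0.01921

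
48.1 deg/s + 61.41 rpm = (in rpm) 69.43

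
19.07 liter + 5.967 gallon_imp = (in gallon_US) 12.2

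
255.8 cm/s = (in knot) 4.972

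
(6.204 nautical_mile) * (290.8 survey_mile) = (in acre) 1.329e+06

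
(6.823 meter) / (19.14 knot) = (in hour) 0.0001925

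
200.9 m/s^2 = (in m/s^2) 200.9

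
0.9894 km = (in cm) 9.894e+04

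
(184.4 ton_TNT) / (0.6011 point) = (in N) 3.638e+15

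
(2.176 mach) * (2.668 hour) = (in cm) 7.116e+08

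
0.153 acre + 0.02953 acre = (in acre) 0.1825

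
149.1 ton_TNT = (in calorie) 1.491e+11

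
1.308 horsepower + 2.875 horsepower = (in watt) 3119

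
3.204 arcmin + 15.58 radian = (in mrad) 1.558e+04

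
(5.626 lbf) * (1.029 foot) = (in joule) 7.849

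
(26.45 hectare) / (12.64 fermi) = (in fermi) 2.093e+34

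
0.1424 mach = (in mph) 108.5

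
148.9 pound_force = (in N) 662.3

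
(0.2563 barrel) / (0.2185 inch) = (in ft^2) 79.03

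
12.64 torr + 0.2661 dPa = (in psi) 0.2444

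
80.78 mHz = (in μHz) 8.078e+04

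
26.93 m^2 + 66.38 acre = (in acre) 66.39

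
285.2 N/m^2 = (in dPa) 2852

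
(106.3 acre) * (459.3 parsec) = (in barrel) 3.835e+25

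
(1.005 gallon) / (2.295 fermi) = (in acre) 4.096e+08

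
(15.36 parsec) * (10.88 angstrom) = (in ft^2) 5.551e+09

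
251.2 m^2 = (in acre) 0.06207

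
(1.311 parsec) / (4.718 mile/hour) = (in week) 3.171e+10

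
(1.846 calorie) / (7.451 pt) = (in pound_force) 660.6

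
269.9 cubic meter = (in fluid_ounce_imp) 9.499e+06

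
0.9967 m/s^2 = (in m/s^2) 0.9967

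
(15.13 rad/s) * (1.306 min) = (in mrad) 1.186e+06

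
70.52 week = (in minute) 7.108e+05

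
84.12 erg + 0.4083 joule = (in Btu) 0.000387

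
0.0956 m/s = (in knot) 0.1858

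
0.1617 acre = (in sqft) 7044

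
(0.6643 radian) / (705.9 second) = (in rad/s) 0.0009411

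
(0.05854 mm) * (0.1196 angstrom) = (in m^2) 7.001e-16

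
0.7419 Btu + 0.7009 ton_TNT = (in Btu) 2.78e+06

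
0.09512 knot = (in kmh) 0.1762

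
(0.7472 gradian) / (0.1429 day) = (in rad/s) 9.506e-07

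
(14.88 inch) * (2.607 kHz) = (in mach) 2.894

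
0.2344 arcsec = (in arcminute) 0.003907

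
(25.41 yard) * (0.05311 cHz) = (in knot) 0.02399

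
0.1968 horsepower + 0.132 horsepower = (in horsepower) 0.3288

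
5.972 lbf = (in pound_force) 5.972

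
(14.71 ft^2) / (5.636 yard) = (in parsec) 8.594e-18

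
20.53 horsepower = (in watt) 1.531e+04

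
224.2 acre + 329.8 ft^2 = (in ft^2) 9.766e+06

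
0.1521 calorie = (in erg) 6.364e+06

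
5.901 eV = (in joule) 9.454e-19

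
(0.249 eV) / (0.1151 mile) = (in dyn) 2.154e-17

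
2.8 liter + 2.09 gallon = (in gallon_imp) 2.356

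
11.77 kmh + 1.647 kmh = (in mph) 8.337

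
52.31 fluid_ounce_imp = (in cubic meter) 0.001486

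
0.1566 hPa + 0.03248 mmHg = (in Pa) 19.99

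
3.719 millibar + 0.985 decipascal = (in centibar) 0.372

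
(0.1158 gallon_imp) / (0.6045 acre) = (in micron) 0.2152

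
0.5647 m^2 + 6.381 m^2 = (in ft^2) 74.76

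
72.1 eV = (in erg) 1.155e-10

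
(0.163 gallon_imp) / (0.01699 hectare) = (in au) 2.915e-17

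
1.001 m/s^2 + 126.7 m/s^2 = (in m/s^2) 127.7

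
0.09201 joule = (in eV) 5.743e+17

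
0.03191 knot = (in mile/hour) 0.03672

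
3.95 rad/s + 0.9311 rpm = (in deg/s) 231.9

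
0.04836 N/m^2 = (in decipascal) 0.4836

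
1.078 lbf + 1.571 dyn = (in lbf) 1.078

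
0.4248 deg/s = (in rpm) 0.0708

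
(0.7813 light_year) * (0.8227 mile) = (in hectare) 9.787e+14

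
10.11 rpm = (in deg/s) 60.66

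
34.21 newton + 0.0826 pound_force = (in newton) 34.58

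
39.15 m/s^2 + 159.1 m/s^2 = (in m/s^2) 198.2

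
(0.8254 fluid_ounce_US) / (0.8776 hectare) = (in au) 1.859e-20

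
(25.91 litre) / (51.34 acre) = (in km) 1.247e-10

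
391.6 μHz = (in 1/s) 0.0003916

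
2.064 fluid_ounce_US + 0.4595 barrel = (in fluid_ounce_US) 2472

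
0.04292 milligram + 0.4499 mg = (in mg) 0.4928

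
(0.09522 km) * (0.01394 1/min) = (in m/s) 0.02212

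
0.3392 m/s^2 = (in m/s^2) 0.3392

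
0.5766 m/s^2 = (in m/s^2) 0.5766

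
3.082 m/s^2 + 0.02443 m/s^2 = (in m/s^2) 3.106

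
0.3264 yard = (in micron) 2.985e+05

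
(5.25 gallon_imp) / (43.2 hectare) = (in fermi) 5.525e+07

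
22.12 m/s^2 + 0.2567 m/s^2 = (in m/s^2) 22.38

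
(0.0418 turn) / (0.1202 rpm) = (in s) 20.87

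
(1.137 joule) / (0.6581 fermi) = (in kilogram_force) 1.762e+14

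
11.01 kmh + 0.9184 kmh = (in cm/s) 331.3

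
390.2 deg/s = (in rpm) 65.03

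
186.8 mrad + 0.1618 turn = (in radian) 1.203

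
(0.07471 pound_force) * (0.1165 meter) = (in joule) 0.03872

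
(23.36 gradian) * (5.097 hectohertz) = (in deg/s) 1.072e+04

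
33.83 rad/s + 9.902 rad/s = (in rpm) 417.6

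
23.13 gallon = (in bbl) 0.5507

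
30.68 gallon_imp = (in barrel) 0.8773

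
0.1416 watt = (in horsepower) 0.0001899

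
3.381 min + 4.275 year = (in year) 4.275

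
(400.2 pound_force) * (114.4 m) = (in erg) 2.037e+12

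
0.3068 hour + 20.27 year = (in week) 1057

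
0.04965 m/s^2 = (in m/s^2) 0.04965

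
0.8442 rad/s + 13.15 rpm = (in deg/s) 127.3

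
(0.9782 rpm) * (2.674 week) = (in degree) 9.492e+06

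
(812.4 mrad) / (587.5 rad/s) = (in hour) 3.841e-07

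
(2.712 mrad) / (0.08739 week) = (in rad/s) 5.131e-08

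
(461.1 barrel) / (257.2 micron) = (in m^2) 2.85e+05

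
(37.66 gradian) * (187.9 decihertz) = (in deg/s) 636.9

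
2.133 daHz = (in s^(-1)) 21.33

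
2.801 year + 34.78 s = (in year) 2.801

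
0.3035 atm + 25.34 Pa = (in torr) 230.9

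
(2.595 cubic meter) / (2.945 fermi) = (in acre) 2.177e+11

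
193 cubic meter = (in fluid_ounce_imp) 6.793e+06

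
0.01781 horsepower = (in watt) 13.28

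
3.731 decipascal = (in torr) 0.002798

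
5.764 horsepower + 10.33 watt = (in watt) 4309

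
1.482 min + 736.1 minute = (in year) 0.001403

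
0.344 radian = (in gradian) 21.9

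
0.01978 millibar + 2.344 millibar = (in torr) 1.773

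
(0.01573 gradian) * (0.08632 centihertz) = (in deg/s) 1.222e-05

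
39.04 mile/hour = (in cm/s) 1745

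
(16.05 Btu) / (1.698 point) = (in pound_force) 6.355e+06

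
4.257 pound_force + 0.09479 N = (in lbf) 4.278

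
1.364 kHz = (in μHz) 1.364e+09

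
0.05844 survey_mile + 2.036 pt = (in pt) 2.666e+05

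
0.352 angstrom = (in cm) 3.52e-09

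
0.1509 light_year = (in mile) 8.871e+11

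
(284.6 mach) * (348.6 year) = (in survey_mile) 6.62e+11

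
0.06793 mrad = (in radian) 6.793e-05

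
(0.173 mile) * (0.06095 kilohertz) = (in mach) 49.84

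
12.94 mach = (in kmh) 1.586e+04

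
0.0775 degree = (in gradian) 0.08611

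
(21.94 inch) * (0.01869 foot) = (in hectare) 3.175e-07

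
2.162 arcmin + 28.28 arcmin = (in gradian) 0.5637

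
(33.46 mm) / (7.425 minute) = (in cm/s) 0.007511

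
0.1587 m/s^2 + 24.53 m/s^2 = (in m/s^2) 24.69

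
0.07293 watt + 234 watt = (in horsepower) 0.3139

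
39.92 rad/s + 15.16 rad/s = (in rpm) 526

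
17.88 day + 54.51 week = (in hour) 9587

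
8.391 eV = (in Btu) 1.274e-21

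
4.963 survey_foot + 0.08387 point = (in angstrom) 1.513e+10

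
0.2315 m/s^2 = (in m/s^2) 0.2315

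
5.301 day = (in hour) 127.2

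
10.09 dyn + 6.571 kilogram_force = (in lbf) 14.49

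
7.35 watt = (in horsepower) 0.009857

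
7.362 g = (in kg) 0.007362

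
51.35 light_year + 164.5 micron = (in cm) 4.858e+19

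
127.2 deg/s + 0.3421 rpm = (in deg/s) 129.3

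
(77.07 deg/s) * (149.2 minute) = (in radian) 1.204e+04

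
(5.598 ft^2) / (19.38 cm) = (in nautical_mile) 0.001449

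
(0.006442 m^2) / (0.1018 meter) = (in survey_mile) 3.932e-05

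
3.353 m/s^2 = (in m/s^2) 3.353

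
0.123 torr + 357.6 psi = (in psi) 357.6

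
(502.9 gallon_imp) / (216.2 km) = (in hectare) 1.057e-09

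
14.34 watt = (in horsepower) 0.01923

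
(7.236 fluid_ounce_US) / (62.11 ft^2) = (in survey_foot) 0.0001217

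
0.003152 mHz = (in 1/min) 0.0001891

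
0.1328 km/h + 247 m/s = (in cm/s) 2.47e+04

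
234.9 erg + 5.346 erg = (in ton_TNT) 5.742e-15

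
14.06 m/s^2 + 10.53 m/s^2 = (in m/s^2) 24.59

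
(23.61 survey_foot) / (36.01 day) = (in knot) 4.496e-06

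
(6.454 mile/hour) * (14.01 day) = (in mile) 2170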